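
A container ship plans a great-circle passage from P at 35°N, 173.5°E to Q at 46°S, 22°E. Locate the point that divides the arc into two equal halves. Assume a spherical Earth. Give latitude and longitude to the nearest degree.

≈ 20°S, 116°E

From cos δ = sin φ₁ sin φ₂ + cos φ₁ cos φ₂ cos Δλ, the central angle is δ ≈ 2.721 rad (155.9°).
Interpolate at f = 1/2 with slerp weights a = sin((1−f)δ)/sin δ ≈ 2.393, b = sin(fδ)/sin δ ≈ 2.393.
p = a·p₁ + b·p₂ ≈ (-0.406, 0.845, -0.349); φ = arcsin(p_z) ≈ -20.41°, λ = atan2(p_y, p_x) ≈ 115.69°.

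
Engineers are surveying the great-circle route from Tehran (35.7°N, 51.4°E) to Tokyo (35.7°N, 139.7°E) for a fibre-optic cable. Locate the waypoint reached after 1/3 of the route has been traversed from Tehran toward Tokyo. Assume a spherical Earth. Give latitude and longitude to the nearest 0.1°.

From cos δ = sin φ₁ sin φ₂ + cos φ₁ cos φ₂ cos Δλ, the central angle is δ ≈ 1.202 rad (68.9°).
Interpolate at f = 1/3 with slerp weights a = sin((1−f)δ)/sin δ ≈ 0.770, b = sin(fδ)/sin δ ≈ 0.418.
p = a·p₁ + b·p₂ ≈ (0.131, 0.708, 0.693); φ = arcsin(p_z) ≈ 43.90°, λ = atan2(p_y, p_x) ≈ 79.51°.

≈ 43.9°N, 79.5°E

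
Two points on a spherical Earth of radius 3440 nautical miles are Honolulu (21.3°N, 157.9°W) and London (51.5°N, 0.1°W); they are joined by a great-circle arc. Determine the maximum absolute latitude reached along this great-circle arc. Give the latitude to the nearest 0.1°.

The great circle lies in the plane with unit normal n̂ = (p₁ × p₂)/|p₁ × p₂|.
Here n̂_z ≈ +0.226; the vertex latitude is φ_max = arccos|n̂_z| ≈ 76.9°.

≈ 76.9°N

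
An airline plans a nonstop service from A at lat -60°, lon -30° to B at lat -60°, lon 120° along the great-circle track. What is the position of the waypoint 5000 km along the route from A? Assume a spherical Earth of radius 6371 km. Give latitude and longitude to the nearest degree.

Write both endpoints as unit vectors p₁, p₂ with components (cos φ cos λ, cos φ sin λ, sin φ).
The central angle between the endpoints is δ = arccos(p₁·p₂) ≈ 1.008 rad (57.8°). The total great-circle distance is δ·R ≈ 1.008 × 6371 ≈ 6422 km, so the target fraction is f = 5000/6422 ≈ 0.779.
Interpolate at f ≈ 0.779 with slerp weights a = sin((1−f)δ)/sin δ ≈ 0.262, b = sin(fδ)/sin δ ≈ 0.836.
p = a·p₁ + b·p₂ ≈ (-0.096, 0.296, -0.950); φ = arcsin(p_z) ≈ -71.86°, λ = atan2(p_y, p_x) ≈ 107.87°.

≈ lat -72°, lon 108°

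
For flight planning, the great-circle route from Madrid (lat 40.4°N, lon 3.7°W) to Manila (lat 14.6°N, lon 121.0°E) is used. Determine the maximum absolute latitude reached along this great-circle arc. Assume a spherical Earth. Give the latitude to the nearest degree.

The great circle lies in the plane with unit normal n̂ = (p₁ × p₂)/|p₁ × p₂|.
Here n̂_z ≈ +0.627; the vertex latitude is φ_max = arccos|n̂_z| ≈ 51.2°.
Check via Clairaut: cos φ_max = |cos φ₁| · sin C = cos(40.4°)·sin(55.4°) ≈ 0.627, again giving ≈ 51.2°.

≈ 51°N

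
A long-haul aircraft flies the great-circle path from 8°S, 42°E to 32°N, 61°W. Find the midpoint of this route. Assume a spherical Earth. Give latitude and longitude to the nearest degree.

Convert each endpoint to a unit vector on the sphere (x = cos φ cos λ, y = cos φ sin λ, z = sin φ).
The central angle between the endpoints is δ = arccos(p₁·p₂) ≈ 1.837 rad (105.2°).
Interpolate at f = 1/2 with slerp weights a = sin((1−f)δ)/sin δ ≈ 0.823, b = sin(fδ)/sin δ ≈ 0.823.
p = a·p₁ + b·p₂ ≈ (0.945, -0.065, 0.322); φ = arcsin(p_z) ≈ 18.77°, λ = atan2(p_y, p_x) ≈ -3.94°.

≈ 19°N, 4°W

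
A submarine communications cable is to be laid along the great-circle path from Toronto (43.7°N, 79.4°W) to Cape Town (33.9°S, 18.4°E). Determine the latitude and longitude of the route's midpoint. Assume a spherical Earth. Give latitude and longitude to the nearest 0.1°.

≈ 7.4°N, 26.0°W

From cos δ = sin φ₁ sin φ₂ + cos φ₁ cos φ₂ cos Δλ, the central angle is δ ≈ 2.056 rad (117.8°).
Interpolate at f = 1/2 with slerp weights a = sin((1−f)δ)/sin δ ≈ 0.968, b = sin(fδ)/sin δ ≈ 0.968.
p = a·p₁ + b·p₂ ≈ (0.891, -0.434, 0.129); φ = arcsin(p_z) ≈ 7.41°, λ = atan2(p_y, p_x) ≈ -25.98°.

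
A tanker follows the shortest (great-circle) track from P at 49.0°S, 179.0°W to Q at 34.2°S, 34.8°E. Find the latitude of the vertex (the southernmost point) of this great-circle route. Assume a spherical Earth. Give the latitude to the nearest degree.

The great circle lies in the plane with unit normal n̂ = (p₁ × p₂)/|p₁ × p₂|.
Here n̂_z ≈ -0.302; the vertex latitude is φ_max = arccos|n̂_z| ≈ 72.4°.
Check via Clairaut: cos φ_max = |cos φ₁| · sin C = cos(49.0°)·sin(152.6°) ≈ 0.302, again giving ≈ 72.4°.

≈ 72°S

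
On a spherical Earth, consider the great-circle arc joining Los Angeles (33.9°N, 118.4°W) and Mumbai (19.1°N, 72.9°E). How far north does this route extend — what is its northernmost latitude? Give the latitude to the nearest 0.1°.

≈ 79.1°N

The great circle lies in the plane with unit normal n̂ = (p₁ × p₂)/|p₁ × p₂|.
Here n̂_z ≈ -0.190; the vertex latitude is φ_max = arccos|n̂_z| ≈ 79.1°.
Check via Clairaut: cos φ_max = |cos φ₁| · sin C = cos(33.9°)·sin(13.2°) ≈ 0.190, again giving ≈ 79.1°.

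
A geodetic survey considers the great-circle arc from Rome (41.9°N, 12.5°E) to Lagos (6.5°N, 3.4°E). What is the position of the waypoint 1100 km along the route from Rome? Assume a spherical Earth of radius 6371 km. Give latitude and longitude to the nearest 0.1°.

The haversine formula gives a central angle δ ≈ 0.634 rad (36.3°) between the endpoints. The total great-circle distance is δ·R ≈ 0.634 × 6371 ≈ 4038 km, so the target fraction is f = 1100/4038 ≈ 0.272.
Interpolate at f ≈ 0.272 with slerp weights a = sin((1−f)δ)/sin δ ≈ 0.751, b = sin(fδ)/sin δ ≈ 0.290.
p = a·p₁ + b·p₂ ≈ (0.834, 0.138, 0.535); φ = arcsin(p_z) ≈ 32.32°, λ = atan2(p_y, p_x) ≈ 9.41°.

≈ (32.3°N, 9.4°E)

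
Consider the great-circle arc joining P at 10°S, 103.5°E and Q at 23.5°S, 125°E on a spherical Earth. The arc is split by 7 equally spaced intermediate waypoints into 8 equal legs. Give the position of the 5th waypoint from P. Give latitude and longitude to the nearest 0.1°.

≈ 18.7°S, 116.6°E

The haversine formula gives a central angle δ ≈ 0.429 rad (24.6°) between the endpoints.
Interpolate at f = 5/8 with slerp weights a = sin((1−f)δ)/sin δ ≈ 0.385, b = sin(fδ)/sin δ ≈ 0.637.
p = a·p₁ + b·p₂ ≈ (-0.424, 0.847, -0.321); φ = arcsin(p_z) ≈ -18.71°, λ = atan2(p_y, p_x) ≈ 116.56°.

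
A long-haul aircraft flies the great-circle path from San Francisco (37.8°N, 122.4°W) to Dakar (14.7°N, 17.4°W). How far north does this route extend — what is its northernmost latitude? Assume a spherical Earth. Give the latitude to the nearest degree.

The great circle lies in the plane with unit normal n̂ = (p₁ × p₂)/|p₁ × p₂|.
Here n̂_z ≈ +0.739; the vertex latitude is φ_max = arccos|n̂_z| ≈ 42.4°.

≈ 42°N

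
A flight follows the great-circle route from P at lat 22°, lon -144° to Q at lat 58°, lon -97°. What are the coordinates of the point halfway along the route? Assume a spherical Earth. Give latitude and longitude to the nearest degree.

≈ lat 42°, lon -127°

Convert each endpoint to a unit vector on the sphere (x = cos φ cos λ, y = cos φ sin λ, z = sin φ).
The central angle between the endpoints is δ = arccos(p₁·p₂) ≈ 0.860 rad (49.2°).
Interpolate at f = 1/2 with slerp weights a = sin((1−f)δ)/sin δ ≈ 0.550, b = sin(fδ)/sin δ ≈ 0.550.
p = a·p₁ + b·p₂ ≈ (-0.448, -0.589, 0.672); φ = arcsin(p_z) ≈ 42.26°, λ = atan2(p_y, p_x) ≈ -127.26°.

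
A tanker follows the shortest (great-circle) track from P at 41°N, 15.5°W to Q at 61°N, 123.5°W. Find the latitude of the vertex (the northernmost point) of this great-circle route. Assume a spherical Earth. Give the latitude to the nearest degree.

≈ 67°N

The great circle lies in the plane with unit normal n̂ = (p₁ × p₂)/|p₁ × p₂|.
Here n̂_z ≈ -0.392; the vertex latitude is φ_max = arccos|n̂_z| ≈ 66.9°.
Check via Clairaut: cos φ_max = |cos φ₁| · sin C = cos(41.0°)·sin(31.3°) ≈ 0.392, again giving ≈ 66.9°.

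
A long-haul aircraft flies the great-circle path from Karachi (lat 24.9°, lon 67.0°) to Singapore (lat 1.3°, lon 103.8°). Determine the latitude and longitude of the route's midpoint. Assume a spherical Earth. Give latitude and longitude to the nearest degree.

≈ lat 14°, lon 86°

Convert each endpoint to a unit vector on the sphere (x = cos φ cos λ, y = cos φ sin λ, z = sin φ).
The central angle between the endpoints is δ = arccos(p₁·p₂) ≈ 0.744 rad (42.6°).
Interpolate at f = 1/2 with slerp weights a = sin((1−f)δ)/sin δ ≈ 0.537, b = sin(fδ)/sin δ ≈ 0.537.
p = a·p₁ + b·p₂ ≈ (0.062, 0.969, 0.238); φ = arcsin(p_z) ≈ 13.78°, λ = atan2(p_y, p_x) ≈ 86.33°.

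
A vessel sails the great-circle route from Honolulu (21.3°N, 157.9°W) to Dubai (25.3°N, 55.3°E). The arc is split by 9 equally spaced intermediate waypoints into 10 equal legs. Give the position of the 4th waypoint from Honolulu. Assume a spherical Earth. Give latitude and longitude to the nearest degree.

Write both endpoints as unit vectors p₁, p₂ with components (cos φ cos λ, cos φ sin λ, sin φ).
The central angle between the endpoints is δ = arccos(p₁·p₂) ≈ 2.153 rad (123.3°).
Interpolate at f = 4/10 with slerp weights a = sin((1−f)δ)/sin δ ≈ 1.151, b = sin(fδ)/sin δ ≈ 0.908.
p = a·p₁ + b·p₂ ≈ (-0.526, 0.272, 0.806); φ = arcsin(p_z) ≈ 53.71°, λ = atan2(p_y, p_x) ≈ 152.69°.

≈ (54°N, 153°E)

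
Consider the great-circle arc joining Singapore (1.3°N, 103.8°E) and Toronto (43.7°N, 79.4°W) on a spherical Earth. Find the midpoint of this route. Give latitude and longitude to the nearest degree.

The haversine formula gives a central angle δ ≈ 2.355 rad (134.9°) between the endpoints.
Interpolate at f = 1/2 with slerp weights a = sin((1−f)δ)/sin δ ≈ 1.304, b = sin(fδ)/sin δ ≈ 1.304.
p = a·p₁ + b·p₂ ≈ (-0.138, 0.339, 0.931); φ = arcsin(p_z) ≈ 68.52°, λ = atan2(p_y, p_x) ≈ 112.06°.

≈ (69°N, 112°E)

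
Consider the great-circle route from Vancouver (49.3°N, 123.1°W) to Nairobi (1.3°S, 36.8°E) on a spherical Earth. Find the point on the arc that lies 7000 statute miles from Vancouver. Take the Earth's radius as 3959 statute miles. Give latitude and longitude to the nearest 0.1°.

≈ (25.1°N, 28.3°E)

Write both endpoints as unit vectors p₁, p₂ with components (cos φ cos λ, cos φ sin λ, sin φ).
The central angle between the endpoints is δ = arccos(p₁·p₂) ≈ 2.252 rad (129.0°). The total great-circle distance is δ·R ≈ 2.252 × 3959 ≈ 8914 mi, so the target fraction is f = 7000/8914 ≈ 0.785.
Interpolate at f ≈ 0.785 with slerp weights a = sin((1−f)δ)/sin δ ≈ 0.598, b = sin(fδ)/sin δ ≈ 1.262.
p = a·p₁ + b·p₂ ≈ (0.797, 0.429, 0.425); φ = arcsin(p_z) ≈ 25.15°, λ = atan2(p_y, p_x) ≈ 28.28°.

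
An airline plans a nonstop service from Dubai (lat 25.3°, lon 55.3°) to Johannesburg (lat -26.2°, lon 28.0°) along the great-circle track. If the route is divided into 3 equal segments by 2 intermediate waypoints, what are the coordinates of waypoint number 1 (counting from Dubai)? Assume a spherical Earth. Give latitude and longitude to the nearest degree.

Write both endpoints as unit vectors p₁, p₂ with components (cos φ cos λ, cos φ sin λ, sin φ).
The central angle between the endpoints is δ = arccos(p₁·p₂) ≈ 1.010 rad (57.8°).
Interpolate at f = 1/3 with slerp weights a = sin((1−f)δ)/sin δ ≈ 0.736, b = sin(fδ)/sin δ ≈ 0.390.
p = a·p₁ + b·p₂ ≈ (0.688, 0.712, 0.142); φ = arcsin(p_z) ≈ 8.19°, λ = atan2(p_y, p_x) ≈ 45.97°.

≈ lat 8°, lon 46°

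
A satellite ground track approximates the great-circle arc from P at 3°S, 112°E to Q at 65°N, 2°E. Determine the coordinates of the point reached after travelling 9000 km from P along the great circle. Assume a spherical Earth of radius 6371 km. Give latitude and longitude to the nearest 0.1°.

≈ 63.3°N, 49.1°E

Write both endpoints as unit vectors p₁, p₂ with components (cos φ cos λ, cos φ sin λ, sin φ).
The central angle between the endpoints is δ = arccos(p₁·p₂) ≈ 1.764 rad (101.1°). The total great-circle distance is δ·R ≈ 1.764 × 6371 ≈ 11237 km, so the target fraction is f = 9000/11237 ≈ 0.801.
Interpolate at f ≈ 0.801 with slerp weights a = sin((1−f)δ)/sin δ ≈ 0.350, b = sin(fδ)/sin δ ≈ 1.006.
p = a·p₁ + b·p₂ ≈ (0.294, 0.339, 0.894); φ = arcsin(p_z) ≈ 63.33°, λ = atan2(p_y, p_x) ≈ 49.11°.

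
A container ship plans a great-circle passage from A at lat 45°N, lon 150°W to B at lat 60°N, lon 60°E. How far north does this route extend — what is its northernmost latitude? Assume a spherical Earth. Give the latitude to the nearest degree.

The great circle lies in the plane with unit normal n̂ = (p₁ × p₂)/|p₁ × p₂|.
Here n̂_z ≈ -0.186; the vertex latitude is φ_max = arccos|n̂_z| ≈ 79.3°.
Check via Clairaut: cos φ_max = |cos φ₁| · sin C = cos(45.0°)·sin(15.2°) ≈ 0.186, again giving ≈ 79.3°.

≈ 79°N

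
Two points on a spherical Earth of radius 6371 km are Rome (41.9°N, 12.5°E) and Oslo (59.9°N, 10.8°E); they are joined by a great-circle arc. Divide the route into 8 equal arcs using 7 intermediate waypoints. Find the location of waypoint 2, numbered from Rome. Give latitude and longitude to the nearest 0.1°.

Convert each endpoint to a unit vector on the sphere (x = cos φ cos λ, y = cos φ sin λ, z = sin φ).
The central angle between the endpoints is δ = arccos(p₁·p₂) ≈ 0.315 rad (18.0°).
Interpolate at f = 2/8 with slerp weights a = sin((1−f)δ)/sin δ ≈ 0.755, b = sin(fδ)/sin δ ≈ 0.254.
p = a·p₁ + b·p₂ ≈ (0.674, 0.146, 0.724); φ = arcsin(p_z) ≈ 46.40°, λ = atan2(p_y, p_x) ≈ 12.19°.

≈ 46.4°N, 12.2°E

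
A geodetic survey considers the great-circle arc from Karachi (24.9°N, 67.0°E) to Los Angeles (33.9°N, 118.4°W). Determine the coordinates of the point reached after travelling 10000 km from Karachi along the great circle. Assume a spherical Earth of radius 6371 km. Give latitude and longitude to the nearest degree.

Write both endpoints as unit vectors p₁, p₂ with components (cos φ cos λ, cos φ sin λ, sin φ).
The central angle between the endpoints is δ = arccos(p₁·p₂) ≈ 2.111 rad (121.0°). The total great-circle distance is δ·R ≈ 2.111 × 6371 ≈ 13452 km, so the target fraction is f = 10000/13452 ≈ 0.743.
Interpolate at f ≈ 0.743 with slerp weights a = sin((1−f)δ)/sin δ ≈ 0.601, b = sin(fδ)/sin δ ≈ 1.166.
p = a·p₁ + b·p₂ ≈ (-0.247, -0.349, 0.904); φ = arcsin(p_z) ≈ 64.66°, λ = atan2(p_y, p_x) ≈ -125.29°.

≈ 65°N, 125°W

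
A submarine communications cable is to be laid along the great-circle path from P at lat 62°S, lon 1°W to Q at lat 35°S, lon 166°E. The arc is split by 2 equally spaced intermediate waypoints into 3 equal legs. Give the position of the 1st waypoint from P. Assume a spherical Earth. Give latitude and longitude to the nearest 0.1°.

≈ lat 85.0°S, lon 78.3°E

Write both endpoints as unit vectors p₁, p₂ with components (cos φ cos λ, cos φ sin λ, sin φ).
The central angle between the endpoints is δ = arccos(p₁·p₂) ≈ 1.439 rad (82.4°).
Interpolate at f = 1/3 with slerp weights a = sin((1−f)δ)/sin δ ≈ 0.826, b = sin(fδ)/sin δ ≈ 0.465.
p = a·p₁ + b·p₂ ≈ (0.018, 0.085, -0.996); φ = arcsin(p_z) ≈ -84.99°, λ = atan2(p_y, p_x) ≈ 78.28°.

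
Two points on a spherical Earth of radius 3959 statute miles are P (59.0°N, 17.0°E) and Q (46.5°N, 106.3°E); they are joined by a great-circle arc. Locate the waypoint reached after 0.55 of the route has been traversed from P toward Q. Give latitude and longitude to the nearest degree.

≈ (60°N, 75°E)

Convert each endpoint to a unit vector on the sphere (x = cos φ cos λ, y = cos φ sin λ, z = sin φ).
The central angle between the endpoints is δ = arccos(p₁·p₂) ≈ 0.894 rad (51.2°).
Interpolate at f = 0.55 with slerp weights a = sin((1−f)δ)/sin δ ≈ 0.502, b = sin(fδ)/sin δ ≈ 0.606.
p = a·p₁ + b·p₂ ≈ (0.130, 0.476, 0.870); φ = arcsin(p_z) ≈ 60.44°, λ = atan2(p_y, p_x) ≈ 74.68°.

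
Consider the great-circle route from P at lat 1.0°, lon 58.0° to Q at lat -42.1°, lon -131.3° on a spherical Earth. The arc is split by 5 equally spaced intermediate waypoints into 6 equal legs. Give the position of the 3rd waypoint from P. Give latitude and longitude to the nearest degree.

≈ lat -66°, lon 82°

From cos δ = sin φ₁ sin φ₂ + cos φ₁ cos φ₂ cos Δλ, the central angle is δ ≈ 2.410 rad (138.1°).
Interpolate at f = 3/6 with slerp weights a = sin((1−f)δ)/sin δ ≈ 1.397, b = sin(fδ)/sin δ ≈ 1.397.
p = a·p₁ + b·p₂ ≈ (0.056, 0.406, -0.912); φ = arcsin(p_z) ≈ -65.81°, λ = atan2(p_y, p_x) ≈ 82.13°.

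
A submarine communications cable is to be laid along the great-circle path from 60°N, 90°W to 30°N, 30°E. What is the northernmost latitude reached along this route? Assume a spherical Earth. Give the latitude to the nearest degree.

≈ 67°N

The great circle lies in the plane with unit normal n̂ = (p₁ × p₂)/|p₁ × p₂|.
Here n̂_z ≈ +0.384; the vertex latitude is φ_max = arccos|n̂_z| ≈ 67.4°.
Check via Clairaut: cos φ_max = |cos φ₁| · sin C = cos(60.0°)·sin(50.2°) ≈ 0.384, again giving ≈ 67.4°.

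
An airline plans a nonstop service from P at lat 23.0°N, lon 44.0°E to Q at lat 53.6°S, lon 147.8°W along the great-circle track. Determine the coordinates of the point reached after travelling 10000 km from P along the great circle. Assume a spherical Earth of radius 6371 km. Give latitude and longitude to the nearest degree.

≈ lat 64°S, lon 75°E

Write both endpoints as unit vectors p₁, p₂ with components (cos φ cos λ, cos φ sin λ, sin φ).
The central angle between the endpoints is δ = arccos(p₁·p₂) ≈ 2.585 rad (148.1°). The total great-circle distance is δ·R ≈ 2.585 × 6371 ≈ 16471 km, so the target fraction is f = 10000/16471 ≈ 0.607.
Interpolate at f ≈ 0.607 with slerp weights a = sin((1−f)δ)/sin δ ≈ 1.609, b = sin(fδ)/sin δ ≈ 1.894.
p = a·p₁ + b·p₂ ≈ (0.115, 0.430, -0.895); φ = arcsin(p_z) ≈ -63.56°, λ = atan2(p_y, p_x) ≈ 75.07°.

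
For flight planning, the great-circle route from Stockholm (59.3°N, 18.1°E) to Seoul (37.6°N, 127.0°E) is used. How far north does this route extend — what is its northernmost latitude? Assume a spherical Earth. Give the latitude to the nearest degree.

The great circle lies in the plane with unit normal n̂ = (p₁ × p₂)/|p₁ × p₂|.
Here n̂_z ≈ +0.416; the vertex latitude is φ_max = arccos|n̂_z| ≈ 65.4°.

≈ 65°N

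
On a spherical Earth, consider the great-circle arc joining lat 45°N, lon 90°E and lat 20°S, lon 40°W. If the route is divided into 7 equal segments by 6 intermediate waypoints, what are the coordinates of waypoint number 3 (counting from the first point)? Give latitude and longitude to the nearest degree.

≈ lat 32°N, lon 17°E

Write both endpoints as unit vectors p₁, p₂ with components (cos φ cos λ, cos φ sin λ, sin φ).
The central angle between the endpoints is δ = arccos(p₁·p₂) ≈ 2.304 rad (132.0°).
Interpolate at f = 3/7 with slerp weights a = sin((1−f)δ)/sin δ ≈ 1.302, b = sin(fδ)/sin δ ≈ 1.123.
p = a·p₁ + b·p₂ ≈ (0.808, 0.243, 0.537); φ = arcsin(p_z) ≈ 32.46°, λ = atan2(p_y, p_x) ≈ 16.70°.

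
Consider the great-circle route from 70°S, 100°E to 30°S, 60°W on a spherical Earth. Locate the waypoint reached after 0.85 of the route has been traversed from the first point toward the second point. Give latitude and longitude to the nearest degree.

≈ 42°S, 58°W

The haversine formula gives a central angle δ ≈ 1.378 rad (79.0°) between the endpoints.
Interpolate at f = 0.85 with slerp weights a = sin((1−f)δ)/sin δ ≈ 0.209, b = sin(fδ)/sin δ ≈ 0.939.
p = a·p₁ + b·p₂ ≈ (0.394, -0.634, -0.666); φ = arcsin(p_z) ≈ -41.75°, λ = atan2(p_y, p_x) ≈ -58.12°.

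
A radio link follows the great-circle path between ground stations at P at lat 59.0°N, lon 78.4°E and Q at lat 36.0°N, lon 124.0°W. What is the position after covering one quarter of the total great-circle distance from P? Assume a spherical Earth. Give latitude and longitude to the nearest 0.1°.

≈ lat 77.2°N, lon 108.2°E

Write both endpoints as unit vectors p₁, p₂ with components (cos φ cos λ, cos φ sin λ, sin φ).
The central angle between the endpoints is δ = arccos(p₁·p₂) ≈ 1.452 rad (83.2°).
Interpolate at f = 1/4 with slerp weights a = sin((1−f)δ)/sin δ ≈ 0.892, b = sin(fδ)/sin δ ≈ 0.358.
p = a·p₁ + b·p₂ ≈ (-0.069, 0.210, 0.975); φ = arcsin(p_z) ≈ 77.20°, λ = atan2(p_y, p_x) ≈ 108.24°.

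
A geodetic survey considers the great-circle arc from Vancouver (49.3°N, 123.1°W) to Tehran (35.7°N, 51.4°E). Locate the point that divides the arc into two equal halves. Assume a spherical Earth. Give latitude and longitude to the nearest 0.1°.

≈ 82.6°N, 30.4°E

Write both endpoints as unit vectors p₁, p₂ with components (cos φ cos λ, cos φ sin λ, sin φ).
The central angle between the endpoints is δ = arccos(p₁·p₂) ≈ 1.656 rad (94.9°).
Interpolate at f = 1/2 with slerp weights a = sin((1−f)δ)/sin δ ≈ 0.739, b = sin(fδ)/sin δ ≈ 0.739.
p = a·p₁ + b·p₂ ≈ (0.111, 0.065, 0.992); φ = arcsin(p_z) ≈ 82.59°, λ = atan2(p_y, p_x) ≈ 30.42°.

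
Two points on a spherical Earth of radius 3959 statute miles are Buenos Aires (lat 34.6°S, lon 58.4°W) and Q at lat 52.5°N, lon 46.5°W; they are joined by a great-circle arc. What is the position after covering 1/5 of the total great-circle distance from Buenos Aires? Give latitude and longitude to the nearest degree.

≈ lat 17°S, lon 56°W

Write both endpoints as unit vectors p₁, p₂ with components (cos φ cos λ, cos φ sin λ, sin φ).
The central angle between the endpoints is δ = arccos(p₁·p₂) ≈ 1.531 rad (87.7°).
Interpolate at f = 1/5 with slerp weights a = sin((1−f)δ)/sin δ ≈ 0.941, b = sin(fδ)/sin δ ≈ 0.302.
p = a·p₁ + b·p₂ ≈ (0.532, -0.793, -0.295); φ = arcsin(p_z) ≈ -17.17°, λ = atan2(p_y, p_x) ≈ -56.13°.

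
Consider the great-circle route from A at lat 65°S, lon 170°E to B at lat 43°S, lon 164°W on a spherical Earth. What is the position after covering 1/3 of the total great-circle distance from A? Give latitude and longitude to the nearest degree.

Convert each endpoint to a unit vector on the sphere (x = cos φ cos λ, y = cos φ sin λ, z = sin φ).
The central angle between the endpoints is δ = arccos(p₁·p₂) ≈ 0.460 rad (26.4°).
Interpolate at f = 1/3 with slerp weights a = sin((1−f)δ)/sin δ ≈ 0.680, b = sin(fδ)/sin δ ≈ 0.344.
p = a·p₁ + b·p₂ ≈ (-0.525, -0.019, -0.851); φ = arcsin(p_z) ≈ -58.31°, λ = atan2(p_y, p_x) ≈ -177.88°.

≈ lat 58°S, lon 178°W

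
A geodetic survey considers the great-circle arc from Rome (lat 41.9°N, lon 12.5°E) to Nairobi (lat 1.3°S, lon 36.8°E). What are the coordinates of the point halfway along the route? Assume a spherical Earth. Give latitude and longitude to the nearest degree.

≈ lat 21°N, lon 26°E

Write both endpoints as unit vectors p₁, p₂ with components (cos φ cos λ, cos φ sin λ, sin φ).
The central angle between the endpoints is δ = arccos(p₁·p₂) ≈ 0.846 rad (48.5°).
Interpolate at f = 1/2 with slerp weights a = sin((1−f)δ)/sin δ ≈ 0.548, b = sin(fδ)/sin δ ≈ 0.548.
p = a·p₁ + b·p₂ ≈ (0.837, 0.417, 0.354); φ = arcsin(p_z) ≈ 20.72°, λ = atan2(p_y, p_x) ≈ 26.46°.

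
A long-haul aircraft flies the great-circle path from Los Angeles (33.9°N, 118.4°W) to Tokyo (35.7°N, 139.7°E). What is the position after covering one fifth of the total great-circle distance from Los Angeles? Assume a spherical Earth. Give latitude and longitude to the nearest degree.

≈ 42°N, 136°W

From cos δ = sin φ₁ sin φ₂ + cos φ₁ cos φ₂ cos Δλ, the central angle is δ ≈ 1.383 rad (79.3°).
Interpolate at f = 1/5 with slerp weights a = sin((1−f)δ)/sin δ ≈ 0.910, b = sin(fδ)/sin δ ≈ 0.278.
p = a·p₁ + b·p₂ ≈ (-0.531, -0.518, 0.670); φ = arcsin(p_z) ≈ 42.06°, λ = atan2(p_y, p_x) ≈ -135.71°.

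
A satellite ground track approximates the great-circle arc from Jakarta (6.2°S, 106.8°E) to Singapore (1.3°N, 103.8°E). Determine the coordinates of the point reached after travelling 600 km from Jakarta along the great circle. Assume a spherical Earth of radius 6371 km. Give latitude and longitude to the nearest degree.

Convert each endpoint to a unit vector on the sphere (x = cos φ cos λ, y = cos φ sin λ, z = sin φ).
The central angle between the endpoints is δ = arccos(p₁·p₂) ≈ 0.141 rad (8.1°). The total great-circle distance is δ·R ≈ 0.141 × 6371 ≈ 898 km, so the target fraction is f = 600/898 ≈ 0.668.
Interpolate at f ≈ 0.668 with slerp weights a = sin((1−f)δ)/sin δ ≈ 0.333, b = sin(fδ)/sin δ ≈ 0.669.
p = a·p₁ + b·p₂ ≈ (-0.255, 0.967, -0.021); φ = arcsin(p_z) ≈ -1.19°, λ = atan2(p_y, p_x) ≈ 104.79°.

≈ 1°S, 105°E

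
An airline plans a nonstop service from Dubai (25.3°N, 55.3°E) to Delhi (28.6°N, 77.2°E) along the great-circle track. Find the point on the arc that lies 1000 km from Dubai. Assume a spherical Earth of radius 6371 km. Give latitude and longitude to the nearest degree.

Write both endpoints as unit vectors p₁, p₂ with components (cos φ cos λ, cos φ sin λ, sin φ).
The central angle between the endpoints is δ = arccos(p₁·p₂) ≈ 0.345 rad (19.8°). The total great-circle distance is δ·R ≈ 0.345 × 6371 ≈ 2198 km, so the target fraction is f = 1000/2198 ≈ 0.455.
Interpolate at f ≈ 0.455 with slerp weights a = sin((1−f)δ)/sin δ ≈ 0.553, b = sin(fδ)/sin δ ≈ 0.462.
p = a·p₁ + b·p₂ ≈ (0.374, 0.807, 0.457); φ = arcsin(p_z) ≈ 27.22°, λ = atan2(p_y, p_x) ≈ 65.10°.

≈ 27°N, 65°E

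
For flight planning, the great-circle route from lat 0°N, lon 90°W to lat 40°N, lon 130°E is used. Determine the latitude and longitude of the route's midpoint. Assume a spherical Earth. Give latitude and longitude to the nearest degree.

Convert each endpoint to a unit vector on the sphere (x = cos φ cos λ, y = cos φ sin λ, z = sin φ).
The central angle between the endpoints is δ = arccos(p₁·p₂) ≈ 2.198 rad (125.9°).
Interpolate at f = 1/2 with slerp weights a = sin((1−f)δ)/sin δ ≈ 1.100, b = sin(fδ)/sin δ ≈ 1.100.
p = a·p₁ + b·p₂ ≈ (-0.542, -0.455, 0.707); φ = arcsin(p_z) ≈ 45.00°, λ = atan2(p_y, p_x) ≈ -140.00°.

≈ lat 45°N, lon 140°W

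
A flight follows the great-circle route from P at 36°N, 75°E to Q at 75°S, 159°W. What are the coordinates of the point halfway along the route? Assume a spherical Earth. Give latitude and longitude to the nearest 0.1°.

Convert each endpoint to a unit vector on the sphere (x = cos φ cos λ, y = cos φ sin λ, z = sin φ).
The central angle between the endpoints is δ = arccos(p₁·p₂) ≈ 2.333 rad (133.7°).
Interpolate at f = 1/2 with slerp weights a = sin((1−f)δ)/sin δ ≈ 1.272, b = sin(fδ)/sin δ ≈ 1.272.
p = a·p₁ + b·p₂ ≈ (-0.041, 0.876, -0.481); φ = arcsin(p_z) ≈ -28.74°, λ = atan2(p_y, p_x) ≈ 92.68°.

≈ 28.7°S, 92.7°E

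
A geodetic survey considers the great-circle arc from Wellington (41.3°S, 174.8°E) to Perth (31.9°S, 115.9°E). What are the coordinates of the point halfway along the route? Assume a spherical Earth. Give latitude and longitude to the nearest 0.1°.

≈ 40.4°S, 143.4°E

From cos δ = sin φ₁ sin φ₂ + cos φ₁ cos φ₂ cos Δλ, the central angle is δ ≈ 0.825 rad (47.3°).
Interpolate at f = 1/2 with slerp weights a = sin((1−f)δ)/sin δ ≈ 0.546, b = sin(fδ)/sin δ ≈ 0.546.
p = a·p₁ + b·p₂ ≈ (-0.611, 0.454, -0.649); φ = arcsin(p_z) ≈ -40.44°, λ = atan2(p_y, p_x) ≈ 143.38°.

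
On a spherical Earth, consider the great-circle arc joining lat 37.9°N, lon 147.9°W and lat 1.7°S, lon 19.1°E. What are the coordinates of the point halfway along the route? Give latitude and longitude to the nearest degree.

Convert each endpoint to a unit vector on the sphere (x = cos φ cos λ, y = cos φ sin λ, z = sin φ).
The central angle between the endpoints is δ = arccos(p₁·p₂) ≈ 2.476 rad (141.9°).
Interpolate at f = 1/2 with slerp weights a = sin((1−f)δ)/sin δ ≈ 1.531, b = sin(fδ)/sin δ ≈ 1.531.
p = a·p₁ + b·p₂ ≈ (0.423, -0.141, 0.895); φ = arcsin(p_z) ≈ 63.53°, λ = atan2(p_y, p_x) ≈ -18.48°.

≈ lat 64°N, lon 18°W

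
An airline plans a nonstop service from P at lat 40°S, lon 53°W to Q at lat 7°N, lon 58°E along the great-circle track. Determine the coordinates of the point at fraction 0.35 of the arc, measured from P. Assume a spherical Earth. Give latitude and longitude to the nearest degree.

Write both endpoints as unit vectors p₁, p₂ with components (cos φ cos λ, cos φ sin λ, sin φ).
The central angle between the endpoints is δ = arccos(p₁·p₂) ≈ 1.929 rad (110.5°).
Interpolate at f = 0.35 with slerp weights a = sin((1−f)δ)/sin δ ≈ 1.015, b = sin(fδ)/sin δ ≈ 0.668.
p = a·p₁ + b·p₂ ≈ (0.819, -0.059, -0.571); φ = arcsin(p_z) ≈ -34.81°, λ = atan2(p_y, p_x) ≈ -4.12°.

≈ lat 35°S, lon 4°W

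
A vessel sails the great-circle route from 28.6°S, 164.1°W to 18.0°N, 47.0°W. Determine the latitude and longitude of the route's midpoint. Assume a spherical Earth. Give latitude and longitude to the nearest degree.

≈ 10°S, 102°W

Write both endpoints as unit vectors p₁, p₂ with components (cos φ cos λ, cos φ sin λ, sin φ).
The central angle between the endpoints is δ = arccos(p₁·p₂) ≈ 2.127 rad (121.9°).
Interpolate at f = 1/2 with slerp weights a = sin((1−f)δ)/sin δ ≈ 1.030, b = sin(fδ)/sin δ ≈ 1.030.
p = a·p₁ + b·p₂ ≈ (-0.202, -0.964, -0.175); φ = arcsin(p_z) ≈ -10.06°, λ = atan2(p_y, p_x) ≈ -101.81°.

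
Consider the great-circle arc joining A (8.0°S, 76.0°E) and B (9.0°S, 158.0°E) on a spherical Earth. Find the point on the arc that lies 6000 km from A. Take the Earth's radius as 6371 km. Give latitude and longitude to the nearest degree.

Convert each endpoint to a unit vector on the sphere (x = cos φ cos λ, y = cos φ sin λ, z = sin φ).
The central angle between the endpoints is δ = arccos(p₁·p₂) ≈ 1.412 rad (80.9°). The total great-circle distance is δ·R ≈ 1.412 × 6371 ≈ 8997 km, so the target fraction is f = 6000/8997 ≈ 0.667.
Interpolate at f ≈ 0.667 with slerp weights a = sin((1−f)δ)/sin δ ≈ 0.459, b = sin(fδ)/sin δ ≈ 0.819.
p = a·p₁ + b·p₂ ≈ (-0.640, 0.744, -0.192); φ = arcsin(p_z) ≈ -11.07°, λ = atan2(p_y, p_x) ≈ 130.70°.

≈ (11°S, 131°E)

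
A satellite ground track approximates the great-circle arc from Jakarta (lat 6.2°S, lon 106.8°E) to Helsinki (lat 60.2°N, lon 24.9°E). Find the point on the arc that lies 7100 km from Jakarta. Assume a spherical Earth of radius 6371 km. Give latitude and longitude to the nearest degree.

The haversine formula gives a central angle δ ≈ 1.595 rad (91.4°) between the endpoints. The total great-circle distance is δ·R ≈ 1.595 × 6371 ≈ 10161 km, so the target fraction is f = 7100/10161 ≈ 0.699.
Interpolate at f ≈ 0.699 with slerp weights a = sin((1−f)δ)/sin δ ≈ 0.462, b = sin(fδ)/sin δ ≈ 0.898.
p = a·p₁ + b·p₂ ≈ (0.272, 0.628, 0.729); φ = arcsin(p_z) ≈ 46.82°, λ = atan2(p_y, p_x) ≈ 66.58°.

≈ lat 47°N, lon 67°E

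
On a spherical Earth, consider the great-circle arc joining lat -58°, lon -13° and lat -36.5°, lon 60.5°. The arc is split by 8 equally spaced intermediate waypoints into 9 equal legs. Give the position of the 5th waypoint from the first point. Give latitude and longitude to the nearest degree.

From cos δ = sin φ₁ sin φ₂ + cos φ₁ cos φ₂ cos Δλ, the central angle is δ ≈ 0.895 rad (51.3°).
Interpolate at f = 5/9 with slerp weights a = sin((1−f)δ)/sin δ ≈ 0.497, b = sin(fδ)/sin δ ≈ 0.611.
p = a·p₁ + b·p₂ ≈ (0.498, 0.369, -0.785); φ = arcsin(p_z) ≈ -51.70°, λ = atan2(p_y, p_x) ≈ 36.48°.

≈ lat -52°, lon 36°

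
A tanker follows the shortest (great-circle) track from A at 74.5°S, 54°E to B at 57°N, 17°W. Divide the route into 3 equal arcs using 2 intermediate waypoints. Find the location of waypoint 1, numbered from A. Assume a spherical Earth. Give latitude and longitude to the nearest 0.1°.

≈ 33.0°S, 10.6°E

From cos δ = sin φ₁ sin φ₂ + cos φ₁ cos φ₂ cos Δλ, the central angle is δ ≈ 2.435 rad (139.5°).
Interpolate at f = 1/3 with slerp weights a = sin((1−f)δ)/sin δ ≈ 1.539, b = sin(fδ)/sin δ ≈ 1.118.
p = a·p₁ + b·p₂ ≈ (0.824, 0.155, -0.545); φ = arcsin(p_z) ≈ -33.04°, λ = atan2(p_y, p_x) ≈ 10.63°.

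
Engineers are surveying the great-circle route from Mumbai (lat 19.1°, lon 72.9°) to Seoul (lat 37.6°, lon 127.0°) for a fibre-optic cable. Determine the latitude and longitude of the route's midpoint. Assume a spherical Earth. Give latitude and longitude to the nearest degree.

Convert each endpoint to a unit vector on the sphere (x = cos φ cos λ, y = cos φ sin λ, z = sin φ).
The central angle between the endpoints is δ = arccos(p₁·p₂) ≈ 0.878 rad (50.3°).
Interpolate at f = 1/2 with slerp weights a = sin((1−f)δ)/sin δ ≈ 0.552, b = sin(fδ)/sin δ ≈ 0.552.
p = a·p₁ + b·p₂ ≈ (-0.110, 0.848, 0.518); φ = arcsin(p_z) ≈ 31.18°, λ = atan2(p_y, p_x) ≈ 97.38°.

≈ lat 31°, lon 97°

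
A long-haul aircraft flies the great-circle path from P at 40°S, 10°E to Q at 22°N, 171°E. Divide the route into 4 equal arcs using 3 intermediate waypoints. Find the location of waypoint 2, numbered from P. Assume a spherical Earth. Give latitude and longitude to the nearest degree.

≈ 40°S, 120°E

Write both endpoints as unit vectors p₁, p₂ with components (cos φ cos λ, cos φ sin λ, sin φ).
The central angle between the endpoints is δ = arccos(p₁·p₂) ≈ 2.720 rad (155.8°).
Interpolate at f = 2/4 with slerp weights a = sin((1−f)δ)/sin δ ≈ 2.389, b = sin(fδ)/sin δ ≈ 2.389.
p = a·p₁ + b·p₂ ≈ (-0.385, 0.664, -0.641); φ = arcsin(p_z) ≈ -39.83°, λ = atan2(p_y, p_x) ≈ 120.13°.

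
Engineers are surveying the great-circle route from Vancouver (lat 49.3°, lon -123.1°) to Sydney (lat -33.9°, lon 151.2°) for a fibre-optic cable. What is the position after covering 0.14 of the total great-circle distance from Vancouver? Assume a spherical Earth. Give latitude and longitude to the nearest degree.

≈ lat 41°, lon -142°

Convert each endpoint to a unit vector on the sphere (x = cos φ cos λ, y = cos φ sin λ, z = sin φ).
The central angle between the endpoints is δ = arccos(p₁·p₂) ≈ 1.963 rad (112.5°).
Interpolate at f = 0.14 with slerp weights a = sin((1−f)δ)/sin δ ≈ 1.075, b = sin(fδ)/sin δ ≈ 0.294.
p = a·p₁ + b·p₂ ≈ (-0.596, -0.470, 0.651); φ = arcsin(p_z) ≈ 40.62°, λ = atan2(p_y, p_x) ≈ -141.78°.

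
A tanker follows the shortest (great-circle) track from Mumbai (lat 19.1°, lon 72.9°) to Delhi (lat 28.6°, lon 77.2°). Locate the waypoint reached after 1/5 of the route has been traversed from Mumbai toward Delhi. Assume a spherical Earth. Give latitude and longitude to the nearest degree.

≈ lat 21°, lon 74°

The haversine formula gives a central angle δ ≈ 0.179 rad (10.3°) between the endpoints.
Interpolate at f = 1/5 with slerp weights a = sin((1−f)δ)/sin δ ≈ 0.802, b = sin(fδ)/sin δ ≈ 0.201.
p = a·p₁ + b·p₂ ≈ (0.262, 0.896, 0.359); φ = arcsin(p_z) ≈ 21.01°, λ = atan2(p_y, p_x) ≈ 73.71°.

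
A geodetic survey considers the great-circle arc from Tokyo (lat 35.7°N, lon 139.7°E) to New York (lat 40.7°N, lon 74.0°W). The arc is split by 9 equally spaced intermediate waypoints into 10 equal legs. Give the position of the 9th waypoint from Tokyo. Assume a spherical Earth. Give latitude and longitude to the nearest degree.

≈ lat 49°N, lon 81°W

Convert each endpoint to a unit vector on the sphere (x = cos φ cos λ, y = cos φ sin λ, z = sin φ).
The central angle between the endpoints is δ = arccos(p₁·p₂) ≈ 1.703 rad (97.6°).
Interpolate at f = 9/10 with slerp weights a = sin((1−f)δ)/sin δ ≈ 0.171, b = sin(fδ)/sin δ ≈ 1.008.
p = a·p₁ + b·p₂ ≈ (0.105, -0.645, 0.757); φ = arcsin(p_z) ≈ 49.21°, λ = atan2(p_y, p_x) ≈ -80.77°.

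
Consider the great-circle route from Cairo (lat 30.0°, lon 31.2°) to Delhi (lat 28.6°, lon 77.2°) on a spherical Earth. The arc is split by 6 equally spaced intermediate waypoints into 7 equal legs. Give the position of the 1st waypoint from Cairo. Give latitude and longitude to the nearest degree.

Convert each endpoint to a unit vector on the sphere (x = cos φ cos λ, y = cos φ sin λ, z = sin φ).
The central angle between the endpoints is δ = arccos(p₁·p₂) ≈ 0.696 rad (39.9°).
Interpolate at f = 1/7 with slerp weights a = sin((1−f)δ)/sin δ ≈ 0.876, b = sin(fδ)/sin δ ≈ 0.155.
p = a·p₁ + b·p₂ ≈ (0.679, 0.526, 0.512); φ = arcsin(p_z) ≈ 30.81°, λ = atan2(p_y, p_x) ≈ 37.74°.

≈ lat 31°, lon 38°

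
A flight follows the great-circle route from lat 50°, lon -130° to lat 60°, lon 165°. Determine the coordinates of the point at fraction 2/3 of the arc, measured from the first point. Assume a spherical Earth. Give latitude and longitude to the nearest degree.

From cos δ = sin φ₁ sin φ₂ + cos φ₁ cos φ₂ cos Δλ, the central angle is δ ≈ 0.645 rad (36.9°).
Interpolate at f = 2/3 with slerp weights a = sin((1−f)δ)/sin δ ≈ 0.355, b = sin(fδ)/sin δ ≈ 0.693.
p = a·p₁ + b·p₂ ≈ (-0.481, -0.085, 0.872); φ = arcsin(p_z) ≈ 60.73°, λ = atan2(p_y, p_x) ≈ -169.99°.

≈ lat 61°, lon -170°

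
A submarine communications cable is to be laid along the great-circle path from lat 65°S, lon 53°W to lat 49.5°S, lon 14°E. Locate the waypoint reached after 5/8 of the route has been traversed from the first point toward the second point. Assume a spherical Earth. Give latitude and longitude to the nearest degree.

Write both endpoints as unit vectors p₁, p₂ with components (cos φ cos λ, cos φ sin λ, sin φ).
The central angle between the endpoints is δ = arccos(p₁·p₂) ≈ 0.649 rad (37.2°).
Interpolate at f = 5/8 with slerp weights a = sin((1−f)δ)/sin δ ≈ 0.399, b = sin(fδ)/sin δ ≈ 0.653.
p = a·p₁ + b·p₂ ≈ (0.513, -0.032, -0.858); φ = arcsin(p_z) ≈ -59.08°, λ = atan2(p_y, p_x) ≈ -3.57°.

≈ lat 59°S, lon 4°W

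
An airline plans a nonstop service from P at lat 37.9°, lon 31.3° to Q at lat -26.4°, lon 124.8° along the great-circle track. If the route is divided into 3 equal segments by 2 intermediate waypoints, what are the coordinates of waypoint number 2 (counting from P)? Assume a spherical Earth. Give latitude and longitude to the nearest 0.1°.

Convert each endpoint to a unit vector on the sphere (x = cos φ cos λ, y = cos φ sin λ, z = sin φ).
The central angle between the endpoints is δ = arccos(p₁·p₂) ≈ 1.893 rad (108.4°).
Interpolate at f = 2/3 with slerp weights a = sin((1−f)δ)/sin δ ≈ 0.622, b = sin(fδ)/sin δ ≈ 1.004.
p = a·p₁ + b·p₂ ≈ (-0.094, 0.993, -0.065); φ = arcsin(p_z) ≈ -3.70°, λ = atan2(p_y, p_x) ≈ 95.41°.

≈ lat -3.7°, lon 95.4°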